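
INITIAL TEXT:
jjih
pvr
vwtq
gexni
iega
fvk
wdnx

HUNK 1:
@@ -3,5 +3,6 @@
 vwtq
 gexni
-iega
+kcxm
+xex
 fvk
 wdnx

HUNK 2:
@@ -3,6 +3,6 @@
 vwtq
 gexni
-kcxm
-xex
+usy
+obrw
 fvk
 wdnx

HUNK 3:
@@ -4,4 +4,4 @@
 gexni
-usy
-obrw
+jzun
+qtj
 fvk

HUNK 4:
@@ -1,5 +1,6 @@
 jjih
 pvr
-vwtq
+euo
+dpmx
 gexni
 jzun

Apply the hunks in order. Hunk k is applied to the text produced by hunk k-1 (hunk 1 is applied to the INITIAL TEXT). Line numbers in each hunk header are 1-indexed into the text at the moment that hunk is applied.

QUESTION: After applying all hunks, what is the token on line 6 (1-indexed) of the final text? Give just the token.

Answer: jzun

Derivation:
Hunk 1: at line 3 remove [iega] add [kcxm,xex] -> 8 lines: jjih pvr vwtq gexni kcxm xex fvk wdnx
Hunk 2: at line 3 remove [kcxm,xex] add [usy,obrw] -> 8 lines: jjih pvr vwtq gexni usy obrw fvk wdnx
Hunk 3: at line 4 remove [usy,obrw] add [jzun,qtj] -> 8 lines: jjih pvr vwtq gexni jzun qtj fvk wdnx
Hunk 4: at line 1 remove [vwtq] add [euo,dpmx] -> 9 lines: jjih pvr euo dpmx gexni jzun qtj fvk wdnx
Final line 6: jzun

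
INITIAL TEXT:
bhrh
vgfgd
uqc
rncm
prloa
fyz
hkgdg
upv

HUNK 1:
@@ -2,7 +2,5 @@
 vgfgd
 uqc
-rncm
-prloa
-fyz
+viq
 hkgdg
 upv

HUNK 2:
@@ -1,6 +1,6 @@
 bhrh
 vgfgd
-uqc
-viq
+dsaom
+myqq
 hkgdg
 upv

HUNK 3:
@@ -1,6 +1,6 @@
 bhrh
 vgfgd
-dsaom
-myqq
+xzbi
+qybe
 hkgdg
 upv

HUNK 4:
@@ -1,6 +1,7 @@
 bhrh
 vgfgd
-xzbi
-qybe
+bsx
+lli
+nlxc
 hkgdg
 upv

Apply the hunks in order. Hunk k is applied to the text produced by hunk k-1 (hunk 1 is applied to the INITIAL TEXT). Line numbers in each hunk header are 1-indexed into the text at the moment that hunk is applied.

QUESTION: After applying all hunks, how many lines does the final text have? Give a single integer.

Answer: 7

Derivation:
Hunk 1: at line 2 remove [rncm,prloa,fyz] add [viq] -> 6 lines: bhrh vgfgd uqc viq hkgdg upv
Hunk 2: at line 1 remove [uqc,viq] add [dsaom,myqq] -> 6 lines: bhrh vgfgd dsaom myqq hkgdg upv
Hunk 3: at line 1 remove [dsaom,myqq] add [xzbi,qybe] -> 6 lines: bhrh vgfgd xzbi qybe hkgdg upv
Hunk 4: at line 1 remove [xzbi,qybe] add [bsx,lli,nlxc] -> 7 lines: bhrh vgfgd bsx lli nlxc hkgdg upv
Final line count: 7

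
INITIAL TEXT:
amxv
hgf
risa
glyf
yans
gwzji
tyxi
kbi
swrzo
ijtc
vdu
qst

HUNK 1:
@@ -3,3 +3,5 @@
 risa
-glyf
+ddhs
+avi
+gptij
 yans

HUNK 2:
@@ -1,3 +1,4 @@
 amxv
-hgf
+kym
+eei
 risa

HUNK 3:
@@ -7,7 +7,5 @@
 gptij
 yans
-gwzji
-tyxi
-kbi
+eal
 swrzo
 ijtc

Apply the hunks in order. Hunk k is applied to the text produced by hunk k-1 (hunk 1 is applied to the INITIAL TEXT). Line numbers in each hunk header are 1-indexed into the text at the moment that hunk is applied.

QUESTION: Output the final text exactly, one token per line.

Hunk 1: at line 3 remove [glyf] add [ddhs,avi,gptij] -> 14 lines: amxv hgf risa ddhs avi gptij yans gwzji tyxi kbi swrzo ijtc vdu qst
Hunk 2: at line 1 remove [hgf] add [kym,eei] -> 15 lines: amxv kym eei risa ddhs avi gptij yans gwzji tyxi kbi swrzo ijtc vdu qst
Hunk 3: at line 7 remove [gwzji,tyxi,kbi] add [eal] -> 13 lines: amxv kym eei risa ddhs avi gptij yans eal swrzo ijtc vdu qst

Answer: amxv
kym
eei
risa
ddhs
avi
gptij
yans
eal
swrzo
ijtc
vdu
qst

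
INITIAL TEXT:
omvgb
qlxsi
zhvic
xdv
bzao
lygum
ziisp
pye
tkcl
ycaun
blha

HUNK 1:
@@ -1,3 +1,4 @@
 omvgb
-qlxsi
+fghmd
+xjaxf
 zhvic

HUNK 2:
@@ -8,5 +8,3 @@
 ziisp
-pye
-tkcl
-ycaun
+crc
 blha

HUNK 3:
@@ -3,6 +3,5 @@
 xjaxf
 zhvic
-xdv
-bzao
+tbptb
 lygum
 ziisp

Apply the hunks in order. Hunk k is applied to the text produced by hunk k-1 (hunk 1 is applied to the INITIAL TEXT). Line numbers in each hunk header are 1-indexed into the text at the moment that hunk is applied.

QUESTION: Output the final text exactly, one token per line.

Hunk 1: at line 1 remove [qlxsi] add [fghmd,xjaxf] -> 12 lines: omvgb fghmd xjaxf zhvic xdv bzao lygum ziisp pye tkcl ycaun blha
Hunk 2: at line 8 remove [pye,tkcl,ycaun] add [crc] -> 10 lines: omvgb fghmd xjaxf zhvic xdv bzao lygum ziisp crc blha
Hunk 3: at line 3 remove [xdv,bzao] add [tbptb] -> 9 lines: omvgb fghmd xjaxf zhvic tbptb lygum ziisp crc blha

Answer: omvgb
fghmd
xjaxf
zhvic
tbptb
lygum
ziisp
crc
blha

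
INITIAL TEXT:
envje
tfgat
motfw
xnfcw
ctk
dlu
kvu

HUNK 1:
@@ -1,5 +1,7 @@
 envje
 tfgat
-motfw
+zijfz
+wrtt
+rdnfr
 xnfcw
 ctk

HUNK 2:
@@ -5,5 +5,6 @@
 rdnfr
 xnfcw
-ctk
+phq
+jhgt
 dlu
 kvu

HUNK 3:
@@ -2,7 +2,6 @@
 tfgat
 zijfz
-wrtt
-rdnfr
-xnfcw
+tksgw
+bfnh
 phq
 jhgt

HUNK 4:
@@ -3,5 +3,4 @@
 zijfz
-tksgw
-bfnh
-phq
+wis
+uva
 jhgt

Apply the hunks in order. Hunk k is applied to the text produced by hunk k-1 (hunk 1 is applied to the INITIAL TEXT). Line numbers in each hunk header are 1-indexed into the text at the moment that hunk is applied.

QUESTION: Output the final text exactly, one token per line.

Answer: envje
tfgat
zijfz
wis
uva
jhgt
dlu
kvu

Derivation:
Hunk 1: at line 1 remove [motfw] add [zijfz,wrtt,rdnfr] -> 9 lines: envje tfgat zijfz wrtt rdnfr xnfcw ctk dlu kvu
Hunk 2: at line 5 remove [ctk] add [phq,jhgt] -> 10 lines: envje tfgat zijfz wrtt rdnfr xnfcw phq jhgt dlu kvu
Hunk 3: at line 2 remove [wrtt,rdnfr,xnfcw] add [tksgw,bfnh] -> 9 lines: envje tfgat zijfz tksgw bfnh phq jhgt dlu kvu
Hunk 4: at line 3 remove [tksgw,bfnh,phq] add [wis,uva] -> 8 lines: envje tfgat zijfz wis uva jhgt dlu kvu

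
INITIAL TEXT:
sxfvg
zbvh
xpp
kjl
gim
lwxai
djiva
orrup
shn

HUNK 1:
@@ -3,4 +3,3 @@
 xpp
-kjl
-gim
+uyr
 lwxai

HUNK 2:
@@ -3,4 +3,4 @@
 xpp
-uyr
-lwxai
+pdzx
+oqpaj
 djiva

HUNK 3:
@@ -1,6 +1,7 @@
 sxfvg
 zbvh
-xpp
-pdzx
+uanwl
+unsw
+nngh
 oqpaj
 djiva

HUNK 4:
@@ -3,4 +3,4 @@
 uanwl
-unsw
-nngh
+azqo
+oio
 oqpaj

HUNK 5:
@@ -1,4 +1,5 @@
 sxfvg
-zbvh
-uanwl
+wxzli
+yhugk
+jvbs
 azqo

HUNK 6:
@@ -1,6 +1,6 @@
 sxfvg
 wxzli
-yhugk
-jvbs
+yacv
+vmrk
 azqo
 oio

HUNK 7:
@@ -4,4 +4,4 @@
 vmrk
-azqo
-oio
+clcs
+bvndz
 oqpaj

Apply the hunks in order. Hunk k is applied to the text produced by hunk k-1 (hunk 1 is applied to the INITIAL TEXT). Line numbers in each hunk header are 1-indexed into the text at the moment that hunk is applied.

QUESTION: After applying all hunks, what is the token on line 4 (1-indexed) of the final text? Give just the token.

Hunk 1: at line 3 remove [kjl,gim] add [uyr] -> 8 lines: sxfvg zbvh xpp uyr lwxai djiva orrup shn
Hunk 2: at line 3 remove [uyr,lwxai] add [pdzx,oqpaj] -> 8 lines: sxfvg zbvh xpp pdzx oqpaj djiva orrup shn
Hunk 3: at line 1 remove [xpp,pdzx] add [uanwl,unsw,nngh] -> 9 lines: sxfvg zbvh uanwl unsw nngh oqpaj djiva orrup shn
Hunk 4: at line 3 remove [unsw,nngh] add [azqo,oio] -> 9 lines: sxfvg zbvh uanwl azqo oio oqpaj djiva orrup shn
Hunk 5: at line 1 remove [zbvh,uanwl] add [wxzli,yhugk,jvbs] -> 10 lines: sxfvg wxzli yhugk jvbs azqo oio oqpaj djiva orrup shn
Hunk 6: at line 1 remove [yhugk,jvbs] add [yacv,vmrk] -> 10 lines: sxfvg wxzli yacv vmrk azqo oio oqpaj djiva orrup shn
Hunk 7: at line 4 remove [azqo,oio] add [clcs,bvndz] -> 10 lines: sxfvg wxzli yacv vmrk clcs bvndz oqpaj djiva orrup shn
Final line 4: vmrk

Answer: vmrk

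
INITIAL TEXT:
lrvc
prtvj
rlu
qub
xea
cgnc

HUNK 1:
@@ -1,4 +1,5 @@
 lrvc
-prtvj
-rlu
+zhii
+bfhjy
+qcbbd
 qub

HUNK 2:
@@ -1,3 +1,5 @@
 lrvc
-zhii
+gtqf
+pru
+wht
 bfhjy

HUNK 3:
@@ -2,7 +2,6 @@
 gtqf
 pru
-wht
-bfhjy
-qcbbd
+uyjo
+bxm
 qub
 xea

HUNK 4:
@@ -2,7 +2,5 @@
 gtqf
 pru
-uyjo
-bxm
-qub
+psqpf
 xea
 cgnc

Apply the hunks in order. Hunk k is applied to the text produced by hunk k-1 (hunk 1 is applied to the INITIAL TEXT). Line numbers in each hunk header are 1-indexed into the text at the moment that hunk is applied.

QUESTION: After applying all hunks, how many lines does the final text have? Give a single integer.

Hunk 1: at line 1 remove [prtvj,rlu] add [zhii,bfhjy,qcbbd] -> 7 lines: lrvc zhii bfhjy qcbbd qub xea cgnc
Hunk 2: at line 1 remove [zhii] add [gtqf,pru,wht] -> 9 lines: lrvc gtqf pru wht bfhjy qcbbd qub xea cgnc
Hunk 3: at line 2 remove [wht,bfhjy,qcbbd] add [uyjo,bxm] -> 8 lines: lrvc gtqf pru uyjo bxm qub xea cgnc
Hunk 4: at line 2 remove [uyjo,bxm,qub] add [psqpf] -> 6 lines: lrvc gtqf pru psqpf xea cgnc
Final line count: 6

Answer: 6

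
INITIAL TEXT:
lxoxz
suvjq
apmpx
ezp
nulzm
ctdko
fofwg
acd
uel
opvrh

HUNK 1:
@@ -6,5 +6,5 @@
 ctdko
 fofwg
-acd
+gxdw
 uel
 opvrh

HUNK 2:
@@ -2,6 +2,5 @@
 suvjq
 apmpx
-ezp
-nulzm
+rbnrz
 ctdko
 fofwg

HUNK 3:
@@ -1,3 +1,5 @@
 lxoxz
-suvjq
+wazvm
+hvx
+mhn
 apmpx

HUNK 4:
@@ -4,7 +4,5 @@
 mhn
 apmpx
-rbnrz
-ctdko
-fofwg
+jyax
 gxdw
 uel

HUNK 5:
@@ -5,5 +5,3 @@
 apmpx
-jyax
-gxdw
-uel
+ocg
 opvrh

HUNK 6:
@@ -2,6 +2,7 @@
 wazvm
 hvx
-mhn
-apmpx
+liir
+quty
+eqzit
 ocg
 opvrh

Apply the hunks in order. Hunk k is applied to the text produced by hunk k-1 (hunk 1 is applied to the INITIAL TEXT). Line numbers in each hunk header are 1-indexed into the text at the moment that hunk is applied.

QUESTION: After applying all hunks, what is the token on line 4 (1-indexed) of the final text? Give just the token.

Answer: liir

Derivation:
Hunk 1: at line 6 remove [acd] add [gxdw] -> 10 lines: lxoxz suvjq apmpx ezp nulzm ctdko fofwg gxdw uel opvrh
Hunk 2: at line 2 remove [ezp,nulzm] add [rbnrz] -> 9 lines: lxoxz suvjq apmpx rbnrz ctdko fofwg gxdw uel opvrh
Hunk 3: at line 1 remove [suvjq] add [wazvm,hvx,mhn] -> 11 lines: lxoxz wazvm hvx mhn apmpx rbnrz ctdko fofwg gxdw uel opvrh
Hunk 4: at line 4 remove [rbnrz,ctdko,fofwg] add [jyax] -> 9 lines: lxoxz wazvm hvx mhn apmpx jyax gxdw uel opvrh
Hunk 5: at line 5 remove [jyax,gxdw,uel] add [ocg] -> 7 lines: lxoxz wazvm hvx mhn apmpx ocg opvrh
Hunk 6: at line 2 remove [mhn,apmpx] add [liir,quty,eqzit] -> 8 lines: lxoxz wazvm hvx liir quty eqzit ocg opvrh
Final line 4: liir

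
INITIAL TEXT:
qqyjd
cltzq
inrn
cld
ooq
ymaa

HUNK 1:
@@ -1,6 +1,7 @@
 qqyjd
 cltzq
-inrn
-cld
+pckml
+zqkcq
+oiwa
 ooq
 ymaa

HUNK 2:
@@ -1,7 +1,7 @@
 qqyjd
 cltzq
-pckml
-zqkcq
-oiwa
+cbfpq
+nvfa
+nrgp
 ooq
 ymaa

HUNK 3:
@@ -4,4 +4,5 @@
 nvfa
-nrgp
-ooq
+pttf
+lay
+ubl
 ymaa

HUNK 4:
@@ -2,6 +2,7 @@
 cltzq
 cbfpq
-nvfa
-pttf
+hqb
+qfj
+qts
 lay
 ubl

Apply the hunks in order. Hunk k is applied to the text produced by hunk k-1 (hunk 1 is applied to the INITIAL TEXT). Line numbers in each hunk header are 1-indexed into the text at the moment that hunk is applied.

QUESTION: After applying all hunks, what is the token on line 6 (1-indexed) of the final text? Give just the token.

Answer: qts

Derivation:
Hunk 1: at line 1 remove [inrn,cld] add [pckml,zqkcq,oiwa] -> 7 lines: qqyjd cltzq pckml zqkcq oiwa ooq ymaa
Hunk 2: at line 1 remove [pckml,zqkcq,oiwa] add [cbfpq,nvfa,nrgp] -> 7 lines: qqyjd cltzq cbfpq nvfa nrgp ooq ymaa
Hunk 3: at line 4 remove [nrgp,ooq] add [pttf,lay,ubl] -> 8 lines: qqyjd cltzq cbfpq nvfa pttf lay ubl ymaa
Hunk 4: at line 2 remove [nvfa,pttf] add [hqb,qfj,qts] -> 9 lines: qqyjd cltzq cbfpq hqb qfj qts lay ubl ymaa
Final line 6: qts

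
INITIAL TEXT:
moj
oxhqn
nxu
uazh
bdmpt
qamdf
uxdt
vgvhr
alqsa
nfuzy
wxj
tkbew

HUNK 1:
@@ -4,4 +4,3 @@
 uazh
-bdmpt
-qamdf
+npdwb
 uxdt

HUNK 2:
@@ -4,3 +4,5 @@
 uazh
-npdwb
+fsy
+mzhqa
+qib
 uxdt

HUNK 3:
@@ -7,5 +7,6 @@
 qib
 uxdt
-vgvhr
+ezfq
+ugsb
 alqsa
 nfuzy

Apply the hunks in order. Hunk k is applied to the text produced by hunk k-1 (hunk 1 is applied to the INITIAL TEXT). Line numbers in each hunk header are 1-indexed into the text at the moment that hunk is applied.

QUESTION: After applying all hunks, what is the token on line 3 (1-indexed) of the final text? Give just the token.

Answer: nxu

Derivation:
Hunk 1: at line 4 remove [bdmpt,qamdf] add [npdwb] -> 11 lines: moj oxhqn nxu uazh npdwb uxdt vgvhr alqsa nfuzy wxj tkbew
Hunk 2: at line 4 remove [npdwb] add [fsy,mzhqa,qib] -> 13 lines: moj oxhqn nxu uazh fsy mzhqa qib uxdt vgvhr alqsa nfuzy wxj tkbew
Hunk 3: at line 7 remove [vgvhr] add [ezfq,ugsb] -> 14 lines: moj oxhqn nxu uazh fsy mzhqa qib uxdt ezfq ugsb alqsa nfuzy wxj tkbew
Final line 3: nxu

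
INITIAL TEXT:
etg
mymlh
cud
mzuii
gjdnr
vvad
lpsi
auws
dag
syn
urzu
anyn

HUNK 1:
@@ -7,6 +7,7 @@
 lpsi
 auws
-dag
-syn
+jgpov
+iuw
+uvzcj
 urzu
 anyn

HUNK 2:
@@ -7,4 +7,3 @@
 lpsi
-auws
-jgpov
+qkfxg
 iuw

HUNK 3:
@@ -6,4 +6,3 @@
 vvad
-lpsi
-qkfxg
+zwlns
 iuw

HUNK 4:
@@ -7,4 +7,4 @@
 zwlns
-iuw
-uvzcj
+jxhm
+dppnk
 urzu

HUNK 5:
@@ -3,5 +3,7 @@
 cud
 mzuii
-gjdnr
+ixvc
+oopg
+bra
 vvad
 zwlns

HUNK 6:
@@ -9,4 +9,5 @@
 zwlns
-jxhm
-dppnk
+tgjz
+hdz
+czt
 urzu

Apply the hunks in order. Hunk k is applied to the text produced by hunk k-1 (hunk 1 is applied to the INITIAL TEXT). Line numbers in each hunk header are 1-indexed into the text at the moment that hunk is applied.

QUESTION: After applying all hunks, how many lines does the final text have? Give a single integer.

Answer: 14

Derivation:
Hunk 1: at line 7 remove [dag,syn] add [jgpov,iuw,uvzcj] -> 13 lines: etg mymlh cud mzuii gjdnr vvad lpsi auws jgpov iuw uvzcj urzu anyn
Hunk 2: at line 7 remove [auws,jgpov] add [qkfxg] -> 12 lines: etg mymlh cud mzuii gjdnr vvad lpsi qkfxg iuw uvzcj urzu anyn
Hunk 3: at line 6 remove [lpsi,qkfxg] add [zwlns] -> 11 lines: etg mymlh cud mzuii gjdnr vvad zwlns iuw uvzcj urzu anyn
Hunk 4: at line 7 remove [iuw,uvzcj] add [jxhm,dppnk] -> 11 lines: etg mymlh cud mzuii gjdnr vvad zwlns jxhm dppnk urzu anyn
Hunk 5: at line 3 remove [gjdnr] add [ixvc,oopg,bra] -> 13 lines: etg mymlh cud mzuii ixvc oopg bra vvad zwlns jxhm dppnk urzu anyn
Hunk 6: at line 9 remove [jxhm,dppnk] add [tgjz,hdz,czt] -> 14 lines: etg mymlh cud mzuii ixvc oopg bra vvad zwlns tgjz hdz czt urzu anyn
Final line count: 14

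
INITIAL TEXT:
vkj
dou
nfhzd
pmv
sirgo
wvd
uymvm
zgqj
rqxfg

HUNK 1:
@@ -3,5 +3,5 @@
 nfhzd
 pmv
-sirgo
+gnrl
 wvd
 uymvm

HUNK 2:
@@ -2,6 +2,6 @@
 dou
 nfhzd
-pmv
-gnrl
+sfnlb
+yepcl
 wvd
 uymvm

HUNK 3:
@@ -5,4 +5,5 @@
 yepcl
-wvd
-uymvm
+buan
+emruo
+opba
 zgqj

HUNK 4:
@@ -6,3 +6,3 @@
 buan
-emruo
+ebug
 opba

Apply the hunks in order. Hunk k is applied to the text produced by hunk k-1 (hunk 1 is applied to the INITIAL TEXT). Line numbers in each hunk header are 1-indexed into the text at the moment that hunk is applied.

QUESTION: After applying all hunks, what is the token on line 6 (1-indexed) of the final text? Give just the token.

Answer: buan

Derivation:
Hunk 1: at line 3 remove [sirgo] add [gnrl] -> 9 lines: vkj dou nfhzd pmv gnrl wvd uymvm zgqj rqxfg
Hunk 2: at line 2 remove [pmv,gnrl] add [sfnlb,yepcl] -> 9 lines: vkj dou nfhzd sfnlb yepcl wvd uymvm zgqj rqxfg
Hunk 3: at line 5 remove [wvd,uymvm] add [buan,emruo,opba] -> 10 lines: vkj dou nfhzd sfnlb yepcl buan emruo opba zgqj rqxfg
Hunk 4: at line 6 remove [emruo] add [ebug] -> 10 lines: vkj dou nfhzd sfnlb yepcl buan ebug opba zgqj rqxfg
Final line 6: buan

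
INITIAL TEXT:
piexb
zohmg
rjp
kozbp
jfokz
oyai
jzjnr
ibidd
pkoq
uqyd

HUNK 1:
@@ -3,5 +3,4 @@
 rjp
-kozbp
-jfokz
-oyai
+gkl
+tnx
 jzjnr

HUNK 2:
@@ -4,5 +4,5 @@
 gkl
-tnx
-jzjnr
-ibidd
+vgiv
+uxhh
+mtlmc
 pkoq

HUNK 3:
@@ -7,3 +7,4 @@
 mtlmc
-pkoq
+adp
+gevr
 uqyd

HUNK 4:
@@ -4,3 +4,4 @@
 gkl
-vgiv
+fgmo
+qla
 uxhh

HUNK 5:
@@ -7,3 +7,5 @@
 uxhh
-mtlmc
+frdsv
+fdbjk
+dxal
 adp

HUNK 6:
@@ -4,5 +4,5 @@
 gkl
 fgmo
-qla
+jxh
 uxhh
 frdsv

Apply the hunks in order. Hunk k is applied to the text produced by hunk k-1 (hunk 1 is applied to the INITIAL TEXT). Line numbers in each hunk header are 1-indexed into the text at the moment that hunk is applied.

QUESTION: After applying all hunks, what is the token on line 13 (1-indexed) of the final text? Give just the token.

Hunk 1: at line 3 remove [kozbp,jfokz,oyai] add [gkl,tnx] -> 9 lines: piexb zohmg rjp gkl tnx jzjnr ibidd pkoq uqyd
Hunk 2: at line 4 remove [tnx,jzjnr,ibidd] add [vgiv,uxhh,mtlmc] -> 9 lines: piexb zohmg rjp gkl vgiv uxhh mtlmc pkoq uqyd
Hunk 3: at line 7 remove [pkoq] add [adp,gevr] -> 10 lines: piexb zohmg rjp gkl vgiv uxhh mtlmc adp gevr uqyd
Hunk 4: at line 4 remove [vgiv] add [fgmo,qla] -> 11 lines: piexb zohmg rjp gkl fgmo qla uxhh mtlmc adp gevr uqyd
Hunk 5: at line 7 remove [mtlmc] add [frdsv,fdbjk,dxal] -> 13 lines: piexb zohmg rjp gkl fgmo qla uxhh frdsv fdbjk dxal adp gevr uqyd
Hunk 6: at line 4 remove [qla] add [jxh] -> 13 lines: piexb zohmg rjp gkl fgmo jxh uxhh frdsv fdbjk dxal adp gevr uqyd
Final line 13: uqyd

Answer: uqyd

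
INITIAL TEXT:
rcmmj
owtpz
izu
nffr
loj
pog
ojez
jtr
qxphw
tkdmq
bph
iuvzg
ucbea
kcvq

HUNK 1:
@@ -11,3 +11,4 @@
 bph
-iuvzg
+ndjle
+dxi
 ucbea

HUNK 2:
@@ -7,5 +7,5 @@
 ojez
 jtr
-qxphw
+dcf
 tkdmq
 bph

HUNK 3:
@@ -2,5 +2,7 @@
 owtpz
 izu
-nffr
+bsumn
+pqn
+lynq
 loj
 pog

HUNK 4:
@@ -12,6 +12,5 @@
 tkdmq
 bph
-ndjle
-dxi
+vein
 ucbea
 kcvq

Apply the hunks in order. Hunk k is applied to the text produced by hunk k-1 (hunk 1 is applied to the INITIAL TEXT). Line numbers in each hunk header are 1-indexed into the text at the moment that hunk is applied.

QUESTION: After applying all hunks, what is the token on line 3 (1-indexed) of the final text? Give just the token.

Hunk 1: at line 11 remove [iuvzg] add [ndjle,dxi] -> 15 lines: rcmmj owtpz izu nffr loj pog ojez jtr qxphw tkdmq bph ndjle dxi ucbea kcvq
Hunk 2: at line 7 remove [qxphw] add [dcf] -> 15 lines: rcmmj owtpz izu nffr loj pog ojez jtr dcf tkdmq bph ndjle dxi ucbea kcvq
Hunk 3: at line 2 remove [nffr] add [bsumn,pqn,lynq] -> 17 lines: rcmmj owtpz izu bsumn pqn lynq loj pog ojez jtr dcf tkdmq bph ndjle dxi ucbea kcvq
Hunk 4: at line 12 remove [ndjle,dxi] add [vein] -> 16 lines: rcmmj owtpz izu bsumn pqn lynq loj pog ojez jtr dcf tkdmq bph vein ucbea kcvq
Final line 3: izu

Answer: izu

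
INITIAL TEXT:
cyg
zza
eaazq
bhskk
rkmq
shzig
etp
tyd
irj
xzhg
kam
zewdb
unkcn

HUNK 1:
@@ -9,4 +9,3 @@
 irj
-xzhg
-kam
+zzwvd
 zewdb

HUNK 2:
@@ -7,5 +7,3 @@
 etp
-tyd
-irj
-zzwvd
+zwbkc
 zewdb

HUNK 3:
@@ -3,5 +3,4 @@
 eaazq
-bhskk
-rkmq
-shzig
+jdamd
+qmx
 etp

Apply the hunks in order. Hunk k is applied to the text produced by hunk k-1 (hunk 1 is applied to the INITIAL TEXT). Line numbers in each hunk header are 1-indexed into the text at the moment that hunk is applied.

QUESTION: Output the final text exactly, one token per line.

Answer: cyg
zza
eaazq
jdamd
qmx
etp
zwbkc
zewdb
unkcn

Derivation:
Hunk 1: at line 9 remove [xzhg,kam] add [zzwvd] -> 12 lines: cyg zza eaazq bhskk rkmq shzig etp tyd irj zzwvd zewdb unkcn
Hunk 2: at line 7 remove [tyd,irj,zzwvd] add [zwbkc] -> 10 lines: cyg zza eaazq bhskk rkmq shzig etp zwbkc zewdb unkcn
Hunk 3: at line 3 remove [bhskk,rkmq,shzig] add [jdamd,qmx] -> 9 lines: cyg zza eaazq jdamd qmx etp zwbkc zewdb unkcn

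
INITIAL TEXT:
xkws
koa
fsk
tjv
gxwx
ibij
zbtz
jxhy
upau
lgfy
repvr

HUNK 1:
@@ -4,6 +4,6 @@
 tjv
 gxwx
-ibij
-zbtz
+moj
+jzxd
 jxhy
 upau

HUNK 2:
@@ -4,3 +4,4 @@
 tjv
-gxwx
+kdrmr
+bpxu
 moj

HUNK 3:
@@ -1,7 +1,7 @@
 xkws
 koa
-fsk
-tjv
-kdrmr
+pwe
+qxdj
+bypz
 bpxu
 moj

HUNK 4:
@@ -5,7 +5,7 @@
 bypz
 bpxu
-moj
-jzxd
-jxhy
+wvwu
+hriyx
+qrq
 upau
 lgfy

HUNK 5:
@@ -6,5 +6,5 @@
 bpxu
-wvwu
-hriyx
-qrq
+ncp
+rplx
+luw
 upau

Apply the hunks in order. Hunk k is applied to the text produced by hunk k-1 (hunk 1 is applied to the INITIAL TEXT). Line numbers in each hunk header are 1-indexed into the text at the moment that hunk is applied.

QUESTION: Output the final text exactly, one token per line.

Answer: xkws
koa
pwe
qxdj
bypz
bpxu
ncp
rplx
luw
upau
lgfy
repvr

Derivation:
Hunk 1: at line 4 remove [ibij,zbtz] add [moj,jzxd] -> 11 lines: xkws koa fsk tjv gxwx moj jzxd jxhy upau lgfy repvr
Hunk 2: at line 4 remove [gxwx] add [kdrmr,bpxu] -> 12 lines: xkws koa fsk tjv kdrmr bpxu moj jzxd jxhy upau lgfy repvr
Hunk 3: at line 1 remove [fsk,tjv,kdrmr] add [pwe,qxdj,bypz] -> 12 lines: xkws koa pwe qxdj bypz bpxu moj jzxd jxhy upau lgfy repvr
Hunk 4: at line 5 remove [moj,jzxd,jxhy] add [wvwu,hriyx,qrq] -> 12 lines: xkws koa pwe qxdj bypz bpxu wvwu hriyx qrq upau lgfy repvr
Hunk 5: at line 6 remove [wvwu,hriyx,qrq] add [ncp,rplx,luw] -> 12 lines: xkws koa pwe qxdj bypz bpxu ncp rplx luw upau lgfy repvr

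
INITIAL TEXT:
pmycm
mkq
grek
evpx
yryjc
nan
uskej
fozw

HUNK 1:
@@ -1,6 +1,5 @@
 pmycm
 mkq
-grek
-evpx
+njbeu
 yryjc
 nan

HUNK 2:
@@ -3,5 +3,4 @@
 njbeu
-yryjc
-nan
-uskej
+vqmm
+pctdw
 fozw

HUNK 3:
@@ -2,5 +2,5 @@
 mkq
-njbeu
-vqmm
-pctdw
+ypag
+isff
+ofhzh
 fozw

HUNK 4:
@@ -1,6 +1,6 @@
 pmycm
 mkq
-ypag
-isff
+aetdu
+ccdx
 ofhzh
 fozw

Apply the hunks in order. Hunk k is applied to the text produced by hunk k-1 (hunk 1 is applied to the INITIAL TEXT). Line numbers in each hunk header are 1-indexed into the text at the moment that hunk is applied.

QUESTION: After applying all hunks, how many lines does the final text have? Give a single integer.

Hunk 1: at line 1 remove [grek,evpx] add [njbeu] -> 7 lines: pmycm mkq njbeu yryjc nan uskej fozw
Hunk 2: at line 3 remove [yryjc,nan,uskej] add [vqmm,pctdw] -> 6 lines: pmycm mkq njbeu vqmm pctdw fozw
Hunk 3: at line 2 remove [njbeu,vqmm,pctdw] add [ypag,isff,ofhzh] -> 6 lines: pmycm mkq ypag isff ofhzh fozw
Hunk 4: at line 1 remove [ypag,isff] add [aetdu,ccdx] -> 6 lines: pmycm mkq aetdu ccdx ofhzh fozw
Final line count: 6

Answer: 6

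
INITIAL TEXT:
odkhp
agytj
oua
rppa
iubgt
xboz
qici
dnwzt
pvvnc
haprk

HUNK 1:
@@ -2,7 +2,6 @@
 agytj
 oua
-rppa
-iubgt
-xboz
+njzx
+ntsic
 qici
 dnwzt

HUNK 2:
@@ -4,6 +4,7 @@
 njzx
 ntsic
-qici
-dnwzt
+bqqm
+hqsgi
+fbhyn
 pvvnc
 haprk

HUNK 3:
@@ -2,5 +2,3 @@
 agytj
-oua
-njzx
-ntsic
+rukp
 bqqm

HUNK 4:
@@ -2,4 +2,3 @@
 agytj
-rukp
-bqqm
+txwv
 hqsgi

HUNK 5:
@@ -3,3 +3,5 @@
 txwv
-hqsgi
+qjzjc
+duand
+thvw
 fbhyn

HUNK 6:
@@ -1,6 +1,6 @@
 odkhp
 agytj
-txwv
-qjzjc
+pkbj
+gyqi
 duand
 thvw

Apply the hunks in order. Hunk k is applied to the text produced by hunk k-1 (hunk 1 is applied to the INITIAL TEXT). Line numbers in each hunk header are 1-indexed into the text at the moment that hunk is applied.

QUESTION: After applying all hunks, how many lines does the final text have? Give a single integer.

Hunk 1: at line 2 remove [rppa,iubgt,xboz] add [njzx,ntsic] -> 9 lines: odkhp agytj oua njzx ntsic qici dnwzt pvvnc haprk
Hunk 2: at line 4 remove [qici,dnwzt] add [bqqm,hqsgi,fbhyn] -> 10 lines: odkhp agytj oua njzx ntsic bqqm hqsgi fbhyn pvvnc haprk
Hunk 3: at line 2 remove [oua,njzx,ntsic] add [rukp] -> 8 lines: odkhp agytj rukp bqqm hqsgi fbhyn pvvnc haprk
Hunk 4: at line 2 remove [rukp,bqqm] add [txwv] -> 7 lines: odkhp agytj txwv hqsgi fbhyn pvvnc haprk
Hunk 5: at line 3 remove [hqsgi] add [qjzjc,duand,thvw] -> 9 lines: odkhp agytj txwv qjzjc duand thvw fbhyn pvvnc haprk
Hunk 6: at line 1 remove [txwv,qjzjc] add [pkbj,gyqi] -> 9 lines: odkhp agytj pkbj gyqi duand thvw fbhyn pvvnc haprk
Final line count: 9

Answer: 9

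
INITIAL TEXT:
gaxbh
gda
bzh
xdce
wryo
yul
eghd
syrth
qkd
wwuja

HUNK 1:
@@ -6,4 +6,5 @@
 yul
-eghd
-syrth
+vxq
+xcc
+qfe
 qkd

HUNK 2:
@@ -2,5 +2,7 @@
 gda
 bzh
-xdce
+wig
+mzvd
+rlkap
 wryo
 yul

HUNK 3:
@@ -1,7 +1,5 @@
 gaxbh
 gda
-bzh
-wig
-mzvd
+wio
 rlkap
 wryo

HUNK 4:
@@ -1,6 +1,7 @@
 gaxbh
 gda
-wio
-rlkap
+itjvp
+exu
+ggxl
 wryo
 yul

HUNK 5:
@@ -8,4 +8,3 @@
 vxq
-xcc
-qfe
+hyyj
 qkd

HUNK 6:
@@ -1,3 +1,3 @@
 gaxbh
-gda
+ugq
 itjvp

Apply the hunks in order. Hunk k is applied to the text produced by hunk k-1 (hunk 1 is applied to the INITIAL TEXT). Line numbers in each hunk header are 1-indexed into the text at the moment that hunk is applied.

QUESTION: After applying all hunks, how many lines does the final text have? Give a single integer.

Hunk 1: at line 6 remove [eghd,syrth] add [vxq,xcc,qfe] -> 11 lines: gaxbh gda bzh xdce wryo yul vxq xcc qfe qkd wwuja
Hunk 2: at line 2 remove [xdce] add [wig,mzvd,rlkap] -> 13 lines: gaxbh gda bzh wig mzvd rlkap wryo yul vxq xcc qfe qkd wwuja
Hunk 3: at line 1 remove [bzh,wig,mzvd] add [wio] -> 11 lines: gaxbh gda wio rlkap wryo yul vxq xcc qfe qkd wwuja
Hunk 4: at line 1 remove [wio,rlkap] add [itjvp,exu,ggxl] -> 12 lines: gaxbh gda itjvp exu ggxl wryo yul vxq xcc qfe qkd wwuja
Hunk 5: at line 8 remove [xcc,qfe] add [hyyj] -> 11 lines: gaxbh gda itjvp exu ggxl wryo yul vxq hyyj qkd wwuja
Hunk 6: at line 1 remove [gda] add [ugq] -> 11 lines: gaxbh ugq itjvp exu ggxl wryo yul vxq hyyj qkd wwuja
Final line count: 11

Answer: 11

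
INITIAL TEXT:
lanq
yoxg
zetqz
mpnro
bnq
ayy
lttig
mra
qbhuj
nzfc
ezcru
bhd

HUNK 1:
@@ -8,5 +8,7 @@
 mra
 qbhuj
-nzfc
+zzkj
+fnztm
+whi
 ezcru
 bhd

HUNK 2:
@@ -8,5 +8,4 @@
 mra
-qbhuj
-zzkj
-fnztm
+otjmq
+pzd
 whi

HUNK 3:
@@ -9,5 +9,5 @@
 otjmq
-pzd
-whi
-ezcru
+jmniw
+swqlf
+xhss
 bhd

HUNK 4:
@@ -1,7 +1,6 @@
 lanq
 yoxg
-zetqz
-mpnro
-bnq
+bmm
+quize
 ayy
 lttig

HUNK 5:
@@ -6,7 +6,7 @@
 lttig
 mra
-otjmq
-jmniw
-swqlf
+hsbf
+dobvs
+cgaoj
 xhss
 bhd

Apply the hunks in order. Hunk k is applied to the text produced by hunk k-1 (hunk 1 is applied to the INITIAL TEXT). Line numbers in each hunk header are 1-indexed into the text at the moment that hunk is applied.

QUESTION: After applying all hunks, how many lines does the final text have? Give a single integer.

Hunk 1: at line 8 remove [nzfc] add [zzkj,fnztm,whi] -> 14 lines: lanq yoxg zetqz mpnro bnq ayy lttig mra qbhuj zzkj fnztm whi ezcru bhd
Hunk 2: at line 8 remove [qbhuj,zzkj,fnztm] add [otjmq,pzd] -> 13 lines: lanq yoxg zetqz mpnro bnq ayy lttig mra otjmq pzd whi ezcru bhd
Hunk 3: at line 9 remove [pzd,whi,ezcru] add [jmniw,swqlf,xhss] -> 13 lines: lanq yoxg zetqz mpnro bnq ayy lttig mra otjmq jmniw swqlf xhss bhd
Hunk 4: at line 1 remove [zetqz,mpnro,bnq] add [bmm,quize] -> 12 lines: lanq yoxg bmm quize ayy lttig mra otjmq jmniw swqlf xhss bhd
Hunk 5: at line 6 remove [otjmq,jmniw,swqlf] add [hsbf,dobvs,cgaoj] -> 12 lines: lanq yoxg bmm quize ayy lttig mra hsbf dobvs cgaoj xhss bhd
Final line count: 12

Answer: 12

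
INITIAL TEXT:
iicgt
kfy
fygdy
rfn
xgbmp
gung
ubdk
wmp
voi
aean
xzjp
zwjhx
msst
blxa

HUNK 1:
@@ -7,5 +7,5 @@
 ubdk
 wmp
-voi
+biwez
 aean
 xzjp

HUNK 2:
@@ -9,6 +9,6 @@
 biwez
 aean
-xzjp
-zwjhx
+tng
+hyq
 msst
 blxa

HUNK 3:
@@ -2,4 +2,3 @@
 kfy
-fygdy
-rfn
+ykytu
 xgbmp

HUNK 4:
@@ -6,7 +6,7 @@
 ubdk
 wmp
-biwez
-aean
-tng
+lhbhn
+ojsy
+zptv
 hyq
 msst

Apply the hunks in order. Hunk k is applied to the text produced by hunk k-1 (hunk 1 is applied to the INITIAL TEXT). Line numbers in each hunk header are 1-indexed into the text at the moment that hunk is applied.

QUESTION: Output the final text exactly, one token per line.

Hunk 1: at line 7 remove [voi] add [biwez] -> 14 lines: iicgt kfy fygdy rfn xgbmp gung ubdk wmp biwez aean xzjp zwjhx msst blxa
Hunk 2: at line 9 remove [xzjp,zwjhx] add [tng,hyq] -> 14 lines: iicgt kfy fygdy rfn xgbmp gung ubdk wmp biwez aean tng hyq msst blxa
Hunk 3: at line 2 remove [fygdy,rfn] add [ykytu] -> 13 lines: iicgt kfy ykytu xgbmp gung ubdk wmp biwez aean tng hyq msst blxa
Hunk 4: at line 6 remove [biwez,aean,tng] add [lhbhn,ojsy,zptv] -> 13 lines: iicgt kfy ykytu xgbmp gung ubdk wmp lhbhn ojsy zptv hyq msst blxa

Answer: iicgt
kfy
ykytu
xgbmp
gung
ubdk
wmp
lhbhn
ojsy
zptv
hyq
msst
blxa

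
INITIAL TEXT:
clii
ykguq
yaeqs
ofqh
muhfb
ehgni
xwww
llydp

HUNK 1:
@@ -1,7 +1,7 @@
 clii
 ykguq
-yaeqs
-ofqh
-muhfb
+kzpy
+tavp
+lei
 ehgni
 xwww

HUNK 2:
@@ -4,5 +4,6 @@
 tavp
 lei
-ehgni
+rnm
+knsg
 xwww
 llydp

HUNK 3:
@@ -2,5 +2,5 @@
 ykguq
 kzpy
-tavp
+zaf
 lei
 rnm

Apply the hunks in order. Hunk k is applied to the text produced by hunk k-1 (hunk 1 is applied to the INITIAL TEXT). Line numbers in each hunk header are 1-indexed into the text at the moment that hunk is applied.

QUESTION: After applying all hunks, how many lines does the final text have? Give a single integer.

Hunk 1: at line 1 remove [yaeqs,ofqh,muhfb] add [kzpy,tavp,lei] -> 8 lines: clii ykguq kzpy tavp lei ehgni xwww llydp
Hunk 2: at line 4 remove [ehgni] add [rnm,knsg] -> 9 lines: clii ykguq kzpy tavp lei rnm knsg xwww llydp
Hunk 3: at line 2 remove [tavp] add [zaf] -> 9 lines: clii ykguq kzpy zaf lei rnm knsg xwww llydp
Final line count: 9

Answer: 9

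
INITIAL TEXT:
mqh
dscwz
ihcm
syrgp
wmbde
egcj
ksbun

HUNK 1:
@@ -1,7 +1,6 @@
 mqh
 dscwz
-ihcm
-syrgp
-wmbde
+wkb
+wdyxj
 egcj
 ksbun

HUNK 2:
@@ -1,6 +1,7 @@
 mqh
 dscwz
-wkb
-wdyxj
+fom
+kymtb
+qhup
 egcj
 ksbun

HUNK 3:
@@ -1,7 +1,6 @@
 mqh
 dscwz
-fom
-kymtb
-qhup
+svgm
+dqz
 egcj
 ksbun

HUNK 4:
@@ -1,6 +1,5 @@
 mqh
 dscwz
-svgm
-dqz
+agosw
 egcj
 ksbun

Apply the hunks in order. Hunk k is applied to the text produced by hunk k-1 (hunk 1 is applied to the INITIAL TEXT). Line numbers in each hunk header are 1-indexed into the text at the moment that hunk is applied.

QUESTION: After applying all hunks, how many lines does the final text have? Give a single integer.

Hunk 1: at line 1 remove [ihcm,syrgp,wmbde] add [wkb,wdyxj] -> 6 lines: mqh dscwz wkb wdyxj egcj ksbun
Hunk 2: at line 1 remove [wkb,wdyxj] add [fom,kymtb,qhup] -> 7 lines: mqh dscwz fom kymtb qhup egcj ksbun
Hunk 3: at line 1 remove [fom,kymtb,qhup] add [svgm,dqz] -> 6 lines: mqh dscwz svgm dqz egcj ksbun
Hunk 4: at line 1 remove [svgm,dqz] add [agosw] -> 5 lines: mqh dscwz agosw egcj ksbun
Final line count: 5

Answer: 5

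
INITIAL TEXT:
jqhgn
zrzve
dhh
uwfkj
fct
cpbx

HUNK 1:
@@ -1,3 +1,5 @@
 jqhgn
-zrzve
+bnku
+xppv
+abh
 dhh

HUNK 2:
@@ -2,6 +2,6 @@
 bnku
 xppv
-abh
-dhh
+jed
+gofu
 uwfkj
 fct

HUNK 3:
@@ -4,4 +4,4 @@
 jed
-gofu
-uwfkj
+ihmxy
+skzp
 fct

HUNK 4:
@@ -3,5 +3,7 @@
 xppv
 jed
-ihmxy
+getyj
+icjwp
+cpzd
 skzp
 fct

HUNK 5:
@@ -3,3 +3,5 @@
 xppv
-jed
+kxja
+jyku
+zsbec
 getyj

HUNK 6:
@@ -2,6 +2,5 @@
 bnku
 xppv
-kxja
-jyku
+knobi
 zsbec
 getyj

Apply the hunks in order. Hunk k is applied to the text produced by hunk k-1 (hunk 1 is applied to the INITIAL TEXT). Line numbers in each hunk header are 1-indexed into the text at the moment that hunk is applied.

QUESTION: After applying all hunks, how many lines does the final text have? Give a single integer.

Answer: 11

Derivation:
Hunk 1: at line 1 remove [zrzve] add [bnku,xppv,abh] -> 8 lines: jqhgn bnku xppv abh dhh uwfkj fct cpbx
Hunk 2: at line 2 remove [abh,dhh] add [jed,gofu] -> 8 lines: jqhgn bnku xppv jed gofu uwfkj fct cpbx
Hunk 3: at line 4 remove [gofu,uwfkj] add [ihmxy,skzp] -> 8 lines: jqhgn bnku xppv jed ihmxy skzp fct cpbx
Hunk 4: at line 3 remove [ihmxy] add [getyj,icjwp,cpzd] -> 10 lines: jqhgn bnku xppv jed getyj icjwp cpzd skzp fct cpbx
Hunk 5: at line 3 remove [jed] add [kxja,jyku,zsbec] -> 12 lines: jqhgn bnku xppv kxja jyku zsbec getyj icjwp cpzd skzp fct cpbx
Hunk 6: at line 2 remove [kxja,jyku] add [knobi] -> 11 lines: jqhgn bnku xppv knobi zsbec getyj icjwp cpzd skzp fct cpbx
Final line count: 11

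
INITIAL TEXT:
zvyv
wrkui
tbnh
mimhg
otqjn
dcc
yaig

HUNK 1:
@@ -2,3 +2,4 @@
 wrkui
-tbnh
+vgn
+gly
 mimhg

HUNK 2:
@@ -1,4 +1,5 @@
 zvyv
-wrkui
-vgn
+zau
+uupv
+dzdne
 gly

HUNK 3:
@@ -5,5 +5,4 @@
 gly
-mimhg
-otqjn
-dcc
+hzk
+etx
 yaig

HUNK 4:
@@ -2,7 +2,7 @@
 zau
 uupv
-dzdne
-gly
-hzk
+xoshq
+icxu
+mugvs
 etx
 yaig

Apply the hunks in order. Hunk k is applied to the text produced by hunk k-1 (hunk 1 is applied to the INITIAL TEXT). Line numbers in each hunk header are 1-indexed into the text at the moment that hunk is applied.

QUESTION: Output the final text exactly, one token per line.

Answer: zvyv
zau
uupv
xoshq
icxu
mugvs
etx
yaig

Derivation:
Hunk 1: at line 2 remove [tbnh] add [vgn,gly] -> 8 lines: zvyv wrkui vgn gly mimhg otqjn dcc yaig
Hunk 2: at line 1 remove [wrkui,vgn] add [zau,uupv,dzdne] -> 9 lines: zvyv zau uupv dzdne gly mimhg otqjn dcc yaig
Hunk 3: at line 5 remove [mimhg,otqjn,dcc] add [hzk,etx] -> 8 lines: zvyv zau uupv dzdne gly hzk etx yaig
Hunk 4: at line 2 remove [dzdne,gly,hzk] add [xoshq,icxu,mugvs] -> 8 lines: zvyv zau uupv xoshq icxu mugvs etx yaig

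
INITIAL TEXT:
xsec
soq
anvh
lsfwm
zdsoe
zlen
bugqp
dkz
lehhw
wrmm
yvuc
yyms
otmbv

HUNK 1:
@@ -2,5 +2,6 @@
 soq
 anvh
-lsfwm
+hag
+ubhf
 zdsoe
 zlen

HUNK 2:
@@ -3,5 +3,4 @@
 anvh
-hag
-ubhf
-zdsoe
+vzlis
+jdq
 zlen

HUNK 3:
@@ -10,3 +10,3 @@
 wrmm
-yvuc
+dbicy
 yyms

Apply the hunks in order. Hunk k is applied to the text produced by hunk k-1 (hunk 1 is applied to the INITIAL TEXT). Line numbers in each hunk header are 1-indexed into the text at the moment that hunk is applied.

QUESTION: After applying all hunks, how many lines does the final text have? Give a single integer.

Answer: 13

Derivation:
Hunk 1: at line 2 remove [lsfwm] add [hag,ubhf] -> 14 lines: xsec soq anvh hag ubhf zdsoe zlen bugqp dkz lehhw wrmm yvuc yyms otmbv
Hunk 2: at line 3 remove [hag,ubhf,zdsoe] add [vzlis,jdq] -> 13 lines: xsec soq anvh vzlis jdq zlen bugqp dkz lehhw wrmm yvuc yyms otmbv
Hunk 3: at line 10 remove [yvuc] add [dbicy] -> 13 lines: xsec soq anvh vzlis jdq zlen bugqp dkz lehhw wrmm dbicy yyms otmbv
Final line count: 13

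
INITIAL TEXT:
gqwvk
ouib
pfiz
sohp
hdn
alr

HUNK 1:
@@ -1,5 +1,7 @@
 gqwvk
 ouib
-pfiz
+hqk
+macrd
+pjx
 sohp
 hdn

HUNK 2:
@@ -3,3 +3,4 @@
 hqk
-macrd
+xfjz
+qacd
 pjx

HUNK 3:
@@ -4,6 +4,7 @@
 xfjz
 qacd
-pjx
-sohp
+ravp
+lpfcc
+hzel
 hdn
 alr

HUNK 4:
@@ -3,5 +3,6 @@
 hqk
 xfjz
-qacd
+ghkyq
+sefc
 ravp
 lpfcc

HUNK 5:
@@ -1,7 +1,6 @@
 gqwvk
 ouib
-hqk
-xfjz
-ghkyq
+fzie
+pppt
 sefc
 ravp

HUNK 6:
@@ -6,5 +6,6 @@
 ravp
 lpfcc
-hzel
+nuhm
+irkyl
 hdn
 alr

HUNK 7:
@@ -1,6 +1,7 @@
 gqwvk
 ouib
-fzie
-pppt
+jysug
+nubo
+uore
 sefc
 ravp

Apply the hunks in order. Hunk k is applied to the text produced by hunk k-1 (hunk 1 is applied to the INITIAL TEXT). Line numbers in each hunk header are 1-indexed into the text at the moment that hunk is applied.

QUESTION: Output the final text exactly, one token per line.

Answer: gqwvk
ouib
jysug
nubo
uore
sefc
ravp
lpfcc
nuhm
irkyl
hdn
alr

Derivation:
Hunk 1: at line 1 remove [pfiz] add [hqk,macrd,pjx] -> 8 lines: gqwvk ouib hqk macrd pjx sohp hdn alr
Hunk 2: at line 3 remove [macrd] add [xfjz,qacd] -> 9 lines: gqwvk ouib hqk xfjz qacd pjx sohp hdn alr
Hunk 3: at line 4 remove [pjx,sohp] add [ravp,lpfcc,hzel] -> 10 lines: gqwvk ouib hqk xfjz qacd ravp lpfcc hzel hdn alr
Hunk 4: at line 3 remove [qacd] add [ghkyq,sefc] -> 11 lines: gqwvk ouib hqk xfjz ghkyq sefc ravp lpfcc hzel hdn alr
Hunk 5: at line 1 remove [hqk,xfjz,ghkyq] add [fzie,pppt] -> 10 lines: gqwvk ouib fzie pppt sefc ravp lpfcc hzel hdn alr
Hunk 6: at line 6 remove [hzel] add [nuhm,irkyl] -> 11 lines: gqwvk ouib fzie pppt sefc ravp lpfcc nuhm irkyl hdn alr
Hunk 7: at line 1 remove [fzie,pppt] add [jysug,nubo,uore] -> 12 lines: gqwvk ouib jysug nubo uore sefc ravp lpfcc nuhm irkyl hdn alr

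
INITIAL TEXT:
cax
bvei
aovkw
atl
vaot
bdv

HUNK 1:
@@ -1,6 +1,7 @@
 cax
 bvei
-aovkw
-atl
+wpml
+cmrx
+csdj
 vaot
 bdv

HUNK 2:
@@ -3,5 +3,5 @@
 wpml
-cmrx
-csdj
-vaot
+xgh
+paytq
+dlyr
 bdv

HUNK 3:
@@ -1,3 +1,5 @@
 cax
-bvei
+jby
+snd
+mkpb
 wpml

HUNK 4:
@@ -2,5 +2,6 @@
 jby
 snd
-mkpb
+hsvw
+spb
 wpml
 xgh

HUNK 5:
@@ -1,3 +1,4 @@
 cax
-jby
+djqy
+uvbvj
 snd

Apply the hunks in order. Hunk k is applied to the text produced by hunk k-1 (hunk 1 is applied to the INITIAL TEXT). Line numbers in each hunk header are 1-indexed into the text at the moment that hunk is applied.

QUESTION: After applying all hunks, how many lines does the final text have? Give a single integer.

Hunk 1: at line 1 remove [aovkw,atl] add [wpml,cmrx,csdj] -> 7 lines: cax bvei wpml cmrx csdj vaot bdv
Hunk 2: at line 3 remove [cmrx,csdj,vaot] add [xgh,paytq,dlyr] -> 7 lines: cax bvei wpml xgh paytq dlyr bdv
Hunk 3: at line 1 remove [bvei] add [jby,snd,mkpb] -> 9 lines: cax jby snd mkpb wpml xgh paytq dlyr bdv
Hunk 4: at line 2 remove [mkpb] add [hsvw,spb] -> 10 lines: cax jby snd hsvw spb wpml xgh paytq dlyr bdv
Hunk 5: at line 1 remove [jby] add [djqy,uvbvj] -> 11 lines: cax djqy uvbvj snd hsvw spb wpml xgh paytq dlyr bdv
Final line count: 11

Answer: 11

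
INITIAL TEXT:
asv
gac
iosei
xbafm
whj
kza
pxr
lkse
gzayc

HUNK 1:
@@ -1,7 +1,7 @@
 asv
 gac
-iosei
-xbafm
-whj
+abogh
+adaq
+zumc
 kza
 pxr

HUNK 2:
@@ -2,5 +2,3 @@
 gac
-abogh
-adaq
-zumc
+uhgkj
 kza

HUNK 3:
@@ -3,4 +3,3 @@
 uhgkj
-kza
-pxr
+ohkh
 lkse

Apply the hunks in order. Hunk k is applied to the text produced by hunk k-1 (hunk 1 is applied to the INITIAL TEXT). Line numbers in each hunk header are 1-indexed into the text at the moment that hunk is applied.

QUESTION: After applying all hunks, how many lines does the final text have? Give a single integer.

Hunk 1: at line 1 remove [iosei,xbafm,whj] add [abogh,adaq,zumc] -> 9 lines: asv gac abogh adaq zumc kza pxr lkse gzayc
Hunk 2: at line 2 remove [abogh,adaq,zumc] add [uhgkj] -> 7 lines: asv gac uhgkj kza pxr lkse gzayc
Hunk 3: at line 3 remove [kza,pxr] add [ohkh] -> 6 lines: asv gac uhgkj ohkh lkse gzayc
Final line count: 6

Answer: 6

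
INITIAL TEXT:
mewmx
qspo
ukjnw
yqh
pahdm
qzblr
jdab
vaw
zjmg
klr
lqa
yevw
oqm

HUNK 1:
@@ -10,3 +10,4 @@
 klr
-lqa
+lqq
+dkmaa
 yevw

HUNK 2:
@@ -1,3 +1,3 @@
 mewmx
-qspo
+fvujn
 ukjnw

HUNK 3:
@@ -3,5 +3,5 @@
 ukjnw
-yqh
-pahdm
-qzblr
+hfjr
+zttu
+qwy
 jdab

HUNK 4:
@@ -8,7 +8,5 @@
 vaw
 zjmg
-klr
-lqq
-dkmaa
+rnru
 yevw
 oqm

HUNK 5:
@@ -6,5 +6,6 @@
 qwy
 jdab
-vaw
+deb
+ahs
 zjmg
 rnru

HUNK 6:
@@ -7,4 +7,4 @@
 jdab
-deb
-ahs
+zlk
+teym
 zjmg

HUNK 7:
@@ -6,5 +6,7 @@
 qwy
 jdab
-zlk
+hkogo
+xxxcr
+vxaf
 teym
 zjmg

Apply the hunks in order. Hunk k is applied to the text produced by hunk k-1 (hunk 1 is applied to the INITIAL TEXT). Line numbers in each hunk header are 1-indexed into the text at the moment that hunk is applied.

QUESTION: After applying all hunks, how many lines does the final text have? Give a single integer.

Hunk 1: at line 10 remove [lqa] add [lqq,dkmaa] -> 14 lines: mewmx qspo ukjnw yqh pahdm qzblr jdab vaw zjmg klr lqq dkmaa yevw oqm
Hunk 2: at line 1 remove [qspo] add [fvujn] -> 14 lines: mewmx fvujn ukjnw yqh pahdm qzblr jdab vaw zjmg klr lqq dkmaa yevw oqm
Hunk 3: at line 3 remove [yqh,pahdm,qzblr] add [hfjr,zttu,qwy] -> 14 lines: mewmx fvujn ukjnw hfjr zttu qwy jdab vaw zjmg klr lqq dkmaa yevw oqm
Hunk 4: at line 8 remove [klr,lqq,dkmaa] add [rnru] -> 12 lines: mewmx fvujn ukjnw hfjr zttu qwy jdab vaw zjmg rnru yevw oqm
Hunk 5: at line 6 remove [vaw] add [deb,ahs] -> 13 lines: mewmx fvujn ukjnw hfjr zttu qwy jdab deb ahs zjmg rnru yevw oqm
Hunk 6: at line 7 remove [deb,ahs] add [zlk,teym] -> 13 lines: mewmx fvujn ukjnw hfjr zttu qwy jdab zlk teym zjmg rnru yevw oqm
Hunk 7: at line 6 remove [zlk] add [hkogo,xxxcr,vxaf] -> 15 lines: mewmx fvujn ukjnw hfjr zttu qwy jdab hkogo xxxcr vxaf teym zjmg rnru yevw oqm
Final line count: 15

Answer: 15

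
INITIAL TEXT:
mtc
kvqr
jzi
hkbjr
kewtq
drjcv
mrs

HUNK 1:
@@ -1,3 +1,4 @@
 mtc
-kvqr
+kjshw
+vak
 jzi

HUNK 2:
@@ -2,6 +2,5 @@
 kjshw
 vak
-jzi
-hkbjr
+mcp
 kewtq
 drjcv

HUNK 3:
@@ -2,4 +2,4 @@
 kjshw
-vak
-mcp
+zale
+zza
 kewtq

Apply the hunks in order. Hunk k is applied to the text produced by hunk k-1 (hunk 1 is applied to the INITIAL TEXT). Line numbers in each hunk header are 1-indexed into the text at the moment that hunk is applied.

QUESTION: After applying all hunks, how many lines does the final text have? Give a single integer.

Hunk 1: at line 1 remove [kvqr] add [kjshw,vak] -> 8 lines: mtc kjshw vak jzi hkbjr kewtq drjcv mrs
Hunk 2: at line 2 remove [jzi,hkbjr] add [mcp] -> 7 lines: mtc kjshw vak mcp kewtq drjcv mrs
Hunk 3: at line 2 remove [vak,mcp] add [zale,zza] -> 7 lines: mtc kjshw zale zza kewtq drjcv mrs
Final line count: 7

Answer: 7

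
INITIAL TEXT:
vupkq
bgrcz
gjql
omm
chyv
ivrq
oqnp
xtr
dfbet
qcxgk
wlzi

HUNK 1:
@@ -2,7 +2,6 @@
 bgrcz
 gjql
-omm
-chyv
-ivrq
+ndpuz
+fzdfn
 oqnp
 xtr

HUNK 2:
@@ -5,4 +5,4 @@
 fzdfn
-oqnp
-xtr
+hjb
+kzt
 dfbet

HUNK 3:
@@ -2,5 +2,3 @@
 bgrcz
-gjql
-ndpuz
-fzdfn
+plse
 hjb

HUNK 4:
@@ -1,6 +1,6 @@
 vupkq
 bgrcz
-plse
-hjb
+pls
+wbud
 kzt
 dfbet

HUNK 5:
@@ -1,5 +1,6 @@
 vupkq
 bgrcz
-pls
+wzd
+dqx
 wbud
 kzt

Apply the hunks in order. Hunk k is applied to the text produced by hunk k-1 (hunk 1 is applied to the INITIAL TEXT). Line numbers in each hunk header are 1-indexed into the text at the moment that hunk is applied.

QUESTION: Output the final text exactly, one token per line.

Hunk 1: at line 2 remove [omm,chyv,ivrq] add [ndpuz,fzdfn] -> 10 lines: vupkq bgrcz gjql ndpuz fzdfn oqnp xtr dfbet qcxgk wlzi
Hunk 2: at line 5 remove [oqnp,xtr] add [hjb,kzt] -> 10 lines: vupkq bgrcz gjql ndpuz fzdfn hjb kzt dfbet qcxgk wlzi
Hunk 3: at line 2 remove [gjql,ndpuz,fzdfn] add [plse] -> 8 lines: vupkq bgrcz plse hjb kzt dfbet qcxgk wlzi
Hunk 4: at line 1 remove [plse,hjb] add [pls,wbud] -> 8 lines: vupkq bgrcz pls wbud kzt dfbet qcxgk wlzi
Hunk 5: at line 1 remove [pls] add [wzd,dqx] -> 9 lines: vupkq bgrcz wzd dqx wbud kzt dfbet qcxgk wlzi

Answer: vupkq
bgrcz
wzd
dqx
wbud
kzt
dfbet
qcxgk
wlzi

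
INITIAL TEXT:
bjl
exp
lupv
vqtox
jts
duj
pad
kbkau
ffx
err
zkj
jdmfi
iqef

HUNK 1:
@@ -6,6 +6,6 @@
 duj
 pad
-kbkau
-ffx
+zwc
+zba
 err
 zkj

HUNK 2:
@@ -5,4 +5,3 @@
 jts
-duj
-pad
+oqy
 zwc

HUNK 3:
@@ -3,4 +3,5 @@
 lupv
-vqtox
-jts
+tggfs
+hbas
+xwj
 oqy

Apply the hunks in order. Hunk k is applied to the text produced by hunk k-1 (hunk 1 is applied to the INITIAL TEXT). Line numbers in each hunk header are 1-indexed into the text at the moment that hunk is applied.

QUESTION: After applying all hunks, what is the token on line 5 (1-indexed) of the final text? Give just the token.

Hunk 1: at line 6 remove [kbkau,ffx] add [zwc,zba] -> 13 lines: bjl exp lupv vqtox jts duj pad zwc zba err zkj jdmfi iqef
Hunk 2: at line 5 remove [duj,pad] add [oqy] -> 12 lines: bjl exp lupv vqtox jts oqy zwc zba err zkj jdmfi iqef
Hunk 3: at line 3 remove [vqtox,jts] add [tggfs,hbas,xwj] -> 13 lines: bjl exp lupv tggfs hbas xwj oqy zwc zba err zkj jdmfi iqef
Final line 5: hbas

Answer: hbas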